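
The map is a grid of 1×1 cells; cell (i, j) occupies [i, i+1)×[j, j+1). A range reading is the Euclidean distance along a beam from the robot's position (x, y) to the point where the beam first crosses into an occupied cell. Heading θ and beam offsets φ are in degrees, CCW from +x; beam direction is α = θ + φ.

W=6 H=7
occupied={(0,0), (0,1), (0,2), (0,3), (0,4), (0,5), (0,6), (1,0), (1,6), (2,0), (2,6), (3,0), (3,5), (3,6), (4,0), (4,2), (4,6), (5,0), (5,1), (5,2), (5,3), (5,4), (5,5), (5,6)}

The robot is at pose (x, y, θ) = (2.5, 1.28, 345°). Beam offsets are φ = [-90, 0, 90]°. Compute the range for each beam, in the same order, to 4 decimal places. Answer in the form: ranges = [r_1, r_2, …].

ranges = [0.2899, 1.0818, 3.8512]

beam 1: φ=-90°, α=255°
  cosα=-0.2588 sinα=-0.9659 | (2,1) | tMaxX 1.9319 tMaxY 0.2899 | tΔX 3.8637 tΔY 1.0353
    t=0.2899 [y] (2,0) — stop
  → r_1 = 0.2899
beam 2: φ=0°, α=345°
  cosα=0.9659 sinα=-0.2588 | (2,1) | tMaxX 0.5176 tMaxY 1.0818 | tΔX 1.0353 tΔY 3.8637
    t=0.5176 [x] (3,1)
    t=1.0818 [y] (3,0) — stop
  → r_2 = 1.0818
beam 3: φ=90°, α=75°
  cosα=0.2588 sinα=0.9659 | (2,1) | tMaxX 1.9319 tMaxY 0.7454 | tΔX 3.8637 tΔY 1.0353
    t=0.7454 [y] (2,2)
    t=1.7807 [y] (2,3)
    t=1.9319 [x] (3,3)
    t=2.8160 [y] (3,4)
    t=3.8512 [y] (3,5) — stop
  → r_3 = 3.8512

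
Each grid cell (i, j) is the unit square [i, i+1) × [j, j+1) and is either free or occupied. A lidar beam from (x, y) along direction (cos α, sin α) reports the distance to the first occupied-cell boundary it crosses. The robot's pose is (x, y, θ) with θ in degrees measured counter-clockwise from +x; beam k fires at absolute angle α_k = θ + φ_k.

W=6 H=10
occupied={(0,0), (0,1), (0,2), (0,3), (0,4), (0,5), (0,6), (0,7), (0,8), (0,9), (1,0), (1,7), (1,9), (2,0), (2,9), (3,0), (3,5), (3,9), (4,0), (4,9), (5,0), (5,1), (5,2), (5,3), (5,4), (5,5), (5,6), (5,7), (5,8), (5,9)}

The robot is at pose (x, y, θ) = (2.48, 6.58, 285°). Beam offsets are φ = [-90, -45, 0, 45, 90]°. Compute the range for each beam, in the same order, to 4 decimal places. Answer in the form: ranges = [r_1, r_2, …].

ranges = [1.5322, 2.9600, 5.7768, 1.1600, 2.6089]

beam 1: φ=-90°, α=195°
  d=(-0.9659,-0.2588)  start (2,6)  tX=0.4969 tY=2.2409  stride 1/|dx|=1.0353 1/|dy|=3.8637
    cross x-line → (1,6), t=0.4969
    cross x-line → (0,6), t=1.5322 (wall)
  → r_1 = 1.5322
beam 2: φ=-45°, α=240°
  d=(-0.5000,-0.8660)  start (2,6)  tX=0.9600 tY=0.6697  stride 1/|dx|=2.0000 1/|dy|=1.1547
    cross y-line → (2,5), t=0.6697
    cross x-line → (1,5), t=0.9600
    cross y-line → (1,4), t=1.8244
    cross x-line → (0,4), t=2.9600 (wall)
  → r_2 = 2.9600
beam 3: φ=0°, α=285°
  d=(0.2588,-0.9659)  start (2,6)  tX=2.0091 tY=0.6005  stride 1/|dx|=3.8637 1/|dy|=1.0353
    cross y-line → (2,5), t=0.6005
    cross y-line → (2,4), t=1.6357
    cross x-line → (3,4), t=2.0091
    cross y-line → (3,3), t=2.6710
    cross y-line → (3,2), t=3.7063
    cross y-line → (3,1), t=4.7416
    cross y-line → (3,0), t=5.7768 (wall)
  → r_3 = 5.7768
beam 4: φ=45°, α=330°
  d=(0.8660,-0.5000)  start (2,6)  tX=0.6004 tY=1.1600  stride 1/|dx|=1.1547 1/|dy|=2.0000
    cross x-line → (3,6), t=0.6004
    cross y-line → (3,5), t=1.1600 (wall)
  → r_4 = 1.1600
beam 5: φ=90°, α=15°
  d=(0.9659,0.2588)  start (2,6)  tX=0.5383 tY=1.6228  stride 1/|dx|=1.0353 1/|dy|=3.8637
    cross x-line → (3,6), t=0.5383
    cross x-line → (4,6), t=1.5736
    cross y-line → (4,7), t=1.6228
    cross x-line → (5,7), t=2.6089 (wall)
  → r_5 = 2.6089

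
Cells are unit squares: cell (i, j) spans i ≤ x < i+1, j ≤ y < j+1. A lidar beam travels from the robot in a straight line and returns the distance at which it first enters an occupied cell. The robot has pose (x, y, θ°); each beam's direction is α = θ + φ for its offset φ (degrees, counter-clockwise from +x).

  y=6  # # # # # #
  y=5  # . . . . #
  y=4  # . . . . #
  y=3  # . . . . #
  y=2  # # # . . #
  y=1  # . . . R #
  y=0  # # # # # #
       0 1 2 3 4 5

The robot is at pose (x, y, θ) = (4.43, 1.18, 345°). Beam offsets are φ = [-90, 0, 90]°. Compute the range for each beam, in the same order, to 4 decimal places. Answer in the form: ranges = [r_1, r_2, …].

beam 1: φ=-90°, α=255°
  dir = (cos 255°, sin 255°) = (-0.2588, -0.9659); from cell (4,1)
  next x-line at t=1.6614, next y-line at t=0.1863; Δt_x=3.8637, Δt_y=1.0353
    y: enter (4,0) at t=0.1863 ← occupied
  → r_1 = 0.1863
beam 2: φ=0°, α=345°
  dir = (cos 345°, sin 345°) = (0.9659, -0.2588); from cell (4,1)
  next x-line at t=0.5901, next y-line at t=0.6955; Δt_x=1.0353, Δt_y=3.8637
    x: enter (5,1) at t=0.5901 ← occupied
  → r_2 = 0.5901
beam 3: φ=90°, α=75°
  dir = (cos 75°, sin 75°) = (0.2588, 0.9659); from cell (4,1)
  next x-line at t=2.2023, next y-line at t=0.8489; Δt_x=3.8637, Δt_y=1.0353
    y: enter (4,2) at t=0.8489
    y: enter (4,3) at t=1.8842
    x: enter (5,3) at t=2.2023 ← occupied
  → r_3 = 2.2023

ranges = [0.1863, 0.5901, 2.2023]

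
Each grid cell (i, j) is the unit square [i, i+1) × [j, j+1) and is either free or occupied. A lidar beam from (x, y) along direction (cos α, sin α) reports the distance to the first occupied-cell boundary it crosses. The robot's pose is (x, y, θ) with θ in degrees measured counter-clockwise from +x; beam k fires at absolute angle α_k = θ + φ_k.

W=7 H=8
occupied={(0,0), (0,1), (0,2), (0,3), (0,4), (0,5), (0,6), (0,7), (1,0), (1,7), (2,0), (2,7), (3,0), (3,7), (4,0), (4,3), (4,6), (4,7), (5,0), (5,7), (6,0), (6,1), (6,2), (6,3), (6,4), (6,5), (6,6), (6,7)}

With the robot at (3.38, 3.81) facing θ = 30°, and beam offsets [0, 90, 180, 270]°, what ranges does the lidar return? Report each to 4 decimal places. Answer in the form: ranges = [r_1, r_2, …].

beam 1: φ=0°, α=30°
  cosα=0.8660 sinα=0.5000 | (3,3) | tMaxX 0.7159 tMaxY 0.3800 | tΔX 1.1547 tΔY 2.0000
    t=0.3800 [y] (3,4)
    t=0.7159 [x] (4,4)
    t=1.8706 [x] (5,4)
    t=2.3800 [y] (5,5)
    t=3.0253 [x] (6,5) — stop
  → r_1 = 3.0253
beam 2: φ=90°, α=120°
  cosα=-0.5000 sinα=0.8660 | (3,3) | tMaxX 0.7600 tMaxY 0.2194 | tΔX 2.0000 tΔY 1.1547
    t=0.2194 [y] (3,4)
    t=0.7600 [x] (2,4)
    t=1.3741 [y] (2,5)
    t=2.5288 [y] (2,6)
    t=2.7600 [x] (1,6)
    t=3.6835 [y] (1,7) — stop
  → r_2 = 3.6835
beam 3: φ=180°, α=210°
  cosα=-0.8660 sinα=-0.5000 | (3,3) | tMaxX 0.4388 tMaxY 1.6200 | tΔX 1.1547 tΔY 2.0000
    t=0.4388 [x] (2,3)
    t=1.5935 [x] (1,3)
    t=1.6200 [y] (1,2)
    t=2.7482 [x] (0,2) — stop
  → r_3 = 2.7482
beam 4: φ=270°, α=300°
  cosα=0.5000 sinα=-0.8660 | (3,3) | tMaxX 1.2400 tMaxY 0.9353 | tΔX 2.0000 tΔY 1.1547
    t=0.9353 [y] (3,2)
    t=1.2400 [x] (4,2)
    t=2.0900 [y] (4,1)
    t=3.2400 [x] (5,1)
    t=3.2447 [y] (5,0) — stop
  → r_4 = 3.2447

ranges = [3.0253, 3.6835, 2.7482, 3.2447]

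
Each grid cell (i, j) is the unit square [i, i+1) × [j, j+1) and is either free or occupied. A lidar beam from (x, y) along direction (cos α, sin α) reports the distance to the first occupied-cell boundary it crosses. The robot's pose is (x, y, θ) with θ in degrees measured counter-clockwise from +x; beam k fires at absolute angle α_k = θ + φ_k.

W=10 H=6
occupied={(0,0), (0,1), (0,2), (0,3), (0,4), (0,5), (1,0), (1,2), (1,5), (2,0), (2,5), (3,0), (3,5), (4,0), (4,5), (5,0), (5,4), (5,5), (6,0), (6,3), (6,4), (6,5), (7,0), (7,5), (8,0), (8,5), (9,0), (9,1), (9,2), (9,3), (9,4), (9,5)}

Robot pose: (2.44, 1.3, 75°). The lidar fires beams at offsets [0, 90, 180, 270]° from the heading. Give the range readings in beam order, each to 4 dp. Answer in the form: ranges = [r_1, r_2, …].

beam 1: φ=0°, α=75°
  direction (0.2588, 0.9659); cell (2,1); t to first gridline: x 2.1637, y 0.7247 (then +3.8637 / +1.0353)
    (2,2) via y @ 0.7247
    (2,3) via y @ 1.7600
    (3,3) via x @ 2.1637
    (3,4) via y @ 2.7952
    (3,5) via y @ 3.8305  # hit
  → r_1 = 3.8305
beam 2: φ=90°, α=165°
  direction (-0.9659, 0.2588); cell (2,1); t to first gridline: x 0.4555, y 2.7046 (then +1.0353 / +3.8637)
    (1,1) via x @ 0.4555
    (0,1) via x @ 1.4908  # hit
  → r_2 = 1.4908
beam 3: φ=180°, α=255°
  direction (-0.2588, -0.9659); cell (2,1); t to first gridline: x 1.7000, y 0.3106 (then +3.8637 / +1.0353)
    (2,0) via y @ 0.3106  # hit
  → r_3 = 0.3106
beam 4: φ=270°, α=345°
  direction (0.9659, -0.2588); cell (2,1); t to first gridline: x 0.5798, y 1.1591 (then +1.0353 / +3.8637)
    (3,1) via x @ 0.5798
    (3,0) via y @ 1.1591  # hit
  → r_4 = 1.1591

ranges = [3.8305, 1.4908, 0.3106, 1.1591]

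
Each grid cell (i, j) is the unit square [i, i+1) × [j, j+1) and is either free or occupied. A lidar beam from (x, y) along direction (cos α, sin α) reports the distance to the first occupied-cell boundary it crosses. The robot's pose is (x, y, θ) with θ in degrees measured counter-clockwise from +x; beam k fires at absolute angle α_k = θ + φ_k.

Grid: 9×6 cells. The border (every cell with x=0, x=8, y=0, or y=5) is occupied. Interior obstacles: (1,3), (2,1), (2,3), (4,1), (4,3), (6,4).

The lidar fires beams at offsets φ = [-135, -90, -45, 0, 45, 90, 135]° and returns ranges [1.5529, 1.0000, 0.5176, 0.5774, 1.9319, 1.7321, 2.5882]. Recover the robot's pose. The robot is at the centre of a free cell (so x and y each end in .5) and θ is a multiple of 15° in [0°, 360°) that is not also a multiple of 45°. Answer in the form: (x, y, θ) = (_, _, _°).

The pose lattice has 22·16 = 352 candidates. Test each by forward raycasting.
  (2.5, 4.5, 150°): beam 1 = 1.9319 ≠ 1.5529 ✗
  (7.5, 1.5, 300°): beam 1 = 5.7956 ≠ 1.5529 ✗
  (3.5, 1.5, 210°): beam 1 = 1.9319 ≠ 1.5529 ✗
  (5.5, 4.5, 210°): beam 1 = 0.5176 ≠ 1.5529 ✗
  …
  (7.5, 2.5, 30°): r_1=1.5529, r_2=1.0000, r_3=0.5176, r_4=0.5774, r_5=1.9319, r_6=1.7321, r_7=2.5882 — all match ✓
Only this pose fits every beam.

(x, y, θ) = (7.5, 2.5, 30°)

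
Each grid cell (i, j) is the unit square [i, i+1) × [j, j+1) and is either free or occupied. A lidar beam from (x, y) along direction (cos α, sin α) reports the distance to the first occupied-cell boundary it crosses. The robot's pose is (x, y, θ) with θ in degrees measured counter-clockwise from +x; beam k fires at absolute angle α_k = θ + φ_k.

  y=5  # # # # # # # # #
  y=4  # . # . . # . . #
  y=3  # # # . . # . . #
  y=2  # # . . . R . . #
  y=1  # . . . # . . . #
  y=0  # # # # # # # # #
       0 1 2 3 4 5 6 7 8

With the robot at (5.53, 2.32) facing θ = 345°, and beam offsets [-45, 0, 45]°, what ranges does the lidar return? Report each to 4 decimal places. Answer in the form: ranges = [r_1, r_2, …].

beam 1: φ=-45°, α=300°
  dir = (cos 300°, sin 300°) = (0.5000, -0.8660); from cell (5,2)
  next x-line at t=0.9400, next y-line at t=0.3695; Δt_x=2.0000, Δt_y=1.1547
    y: enter (5,1) at t=0.3695
    x: enter (6,1) at t=0.9400
    y: enter (6,0) at t=1.5242 ← occupied
  → r_1 = 1.5242
beam 2: φ=0°, α=345°
  dir = (cos 345°, sin 345°) = (0.9659, -0.2588); from cell (5,2)
  next x-line at t=0.4866, next y-line at t=1.2364; Δt_x=1.0353, Δt_y=3.8637
    x: enter (6,2) at t=0.4866
    y: enter (6,1) at t=1.2364
    x: enter (7,1) at t=1.5219
    x: enter (8,1) at t=2.5571 ← occupied
  → r_2 = 2.5571
beam 3: φ=45°, α=30°
  dir = (cos 30°, sin 30°) = (0.8660, 0.5000); from cell (5,2)
  next x-line at t=0.5427, next y-line at t=1.3600; Δt_x=1.1547, Δt_y=2.0000
    x: enter (6,2) at t=0.5427
    y: enter (6,3) at t=1.3600
    x: enter (7,3) at t=1.6974
    x: enter (8,3) at t=2.8521 ← occupied
  → r_3 = 2.8521

ranges = [1.5242, 2.5571, 2.8521]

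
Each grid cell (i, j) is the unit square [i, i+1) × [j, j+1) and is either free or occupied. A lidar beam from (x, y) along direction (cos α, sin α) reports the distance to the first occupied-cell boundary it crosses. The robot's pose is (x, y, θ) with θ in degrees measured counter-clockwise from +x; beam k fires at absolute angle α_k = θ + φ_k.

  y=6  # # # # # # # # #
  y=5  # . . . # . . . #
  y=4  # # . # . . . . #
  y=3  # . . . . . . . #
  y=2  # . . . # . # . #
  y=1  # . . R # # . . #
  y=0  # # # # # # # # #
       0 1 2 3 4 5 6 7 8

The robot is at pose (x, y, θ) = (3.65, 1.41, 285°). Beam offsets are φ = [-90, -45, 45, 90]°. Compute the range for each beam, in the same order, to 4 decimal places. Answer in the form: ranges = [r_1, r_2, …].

ranges = [1.5841, 0.4734, 0.4041, 0.3623]

beam 1: φ=-90°, α=195°
  d=(-0.9659,-0.2588)  start (3,1)  tX=0.6729 tY=1.5841  stride 1/|dx|=1.0353 1/|dy|=3.8637
    cross x-line → (2,1), t=0.6729
    cross y-line → (2,0), t=1.5841 (wall)
  → r_1 = 1.5841
beam 2: φ=-45°, α=240°
  d=(-0.5000,-0.8660)  start (3,1)  tX=1.3000 tY=0.4734  stride 1/|dx|=2.0000 1/|dy|=1.1547
    cross y-line → (3,0), t=0.4734 (wall)
  → r_2 = 0.4734
beam 3: φ=45°, α=330°
  d=(0.8660,-0.5000)  start (3,1)  tX=0.4041 tY=0.8200  stride 1/|dx|=1.1547 1/|dy|=2.0000
    cross x-line → (4,1), t=0.4041 (wall)
  → r_3 = 0.4041
beam 4: φ=90°, α=15°
  d=(0.9659,0.2588)  start (3,1)  tX=0.3623 tY=2.2796  stride 1/|dx|=1.0353 1/|dy|=3.8637
    cross x-line → (4,1), t=0.3623 (wall)
  → r_4 = 0.3623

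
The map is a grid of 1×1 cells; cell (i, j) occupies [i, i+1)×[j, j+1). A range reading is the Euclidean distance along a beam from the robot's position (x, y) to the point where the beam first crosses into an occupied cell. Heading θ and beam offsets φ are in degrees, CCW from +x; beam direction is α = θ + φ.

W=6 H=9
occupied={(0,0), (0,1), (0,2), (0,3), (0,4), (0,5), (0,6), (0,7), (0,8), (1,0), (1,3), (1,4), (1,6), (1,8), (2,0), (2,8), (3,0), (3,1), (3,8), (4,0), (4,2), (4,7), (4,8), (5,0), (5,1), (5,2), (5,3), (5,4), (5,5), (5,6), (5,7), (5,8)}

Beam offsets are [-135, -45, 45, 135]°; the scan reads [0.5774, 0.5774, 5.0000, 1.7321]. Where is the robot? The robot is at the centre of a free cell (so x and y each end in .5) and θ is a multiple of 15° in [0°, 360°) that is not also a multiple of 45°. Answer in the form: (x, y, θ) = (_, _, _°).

Candidates: 22 free-cell centres × 16 headings = 352 poses. Raycast each; keep the one whose scan matches to 4 dp.
  (2.5, 2.5, 240°): beam 1 = 1.9319 ≠ 0.5774 ✗
  (2.5, 4.5, 150°): beam 1 = 2.5882 ≠ 0.5774 ✗
  (4.5, 1.5, 345°): beam 3 = 0.5774 ≠ 5.0000 ✗
  (2.5, 6.5, 345°): beam 2 = 4.0415 ≠ 0.5774 ✗
  (1.5, 2.5, 300°): beam 1 = 0.5176 ≠ 0.5774 ✗
  …
  (2.5, 1.5, 15°): r_1=0.5774, r_2=0.5774, r_3=5.0000, r_4=1.7321 — all match ✓
Unique over the lattice → pose = (2.5, 1.5, 15°).

(x, y, θ) = (2.5, 1.5, 15°)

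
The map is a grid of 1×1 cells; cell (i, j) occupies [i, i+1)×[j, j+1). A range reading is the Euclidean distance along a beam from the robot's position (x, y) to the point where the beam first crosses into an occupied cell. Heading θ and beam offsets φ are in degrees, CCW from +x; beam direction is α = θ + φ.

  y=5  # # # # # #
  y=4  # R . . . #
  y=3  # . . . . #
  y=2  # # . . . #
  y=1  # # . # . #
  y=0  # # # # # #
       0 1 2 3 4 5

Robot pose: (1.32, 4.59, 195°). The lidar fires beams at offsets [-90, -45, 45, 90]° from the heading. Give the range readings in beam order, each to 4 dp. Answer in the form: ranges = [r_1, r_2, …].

ranges = [0.4245, 0.3695, 0.6400, 1.6461]

beam 1: φ=-90°, α=105°
  dir = (cos 105°, sin 105°) = (-0.2588, 0.9659); from cell (1,4)
  next x-line at t=1.2364, next y-line at t=0.4245; Δt_x=3.8637, Δt_y=1.0353
    y: enter (1,5) at t=0.4245 ← occupied
  → r_1 = 0.4245
beam 2: φ=-45°, α=150°
  dir = (cos 150°, sin 150°) = (-0.8660, 0.5000); from cell (1,4)
  next x-line at t=0.3695, next y-line at t=0.8200; Δt_x=1.1547, Δt_y=2.0000
    x: enter (0,4) at t=0.3695 ← occupied
  → r_2 = 0.3695
beam 3: φ=45°, α=240°
  dir = (cos 240°, sin 240°) = (-0.5000, -0.8660); from cell (1,4)
  next x-line at t=0.6400, next y-line at t=0.6813; Δt_x=2.0000, Δt_y=1.1547
    x: enter (0,4) at t=0.6400 ← occupied
  → r_3 = 0.6400
beam 4: φ=90°, α=285°
  dir = (cos 285°, sin 285°) = (0.2588, -0.9659); from cell (1,4)
  next x-line at t=2.6273, next y-line at t=0.6108; Δt_x=3.8637, Δt_y=1.0353
    y: enter (1,3) at t=0.6108
    y: enter (1,2) at t=1.6461 ← occupied
  → r_4 = 1.6461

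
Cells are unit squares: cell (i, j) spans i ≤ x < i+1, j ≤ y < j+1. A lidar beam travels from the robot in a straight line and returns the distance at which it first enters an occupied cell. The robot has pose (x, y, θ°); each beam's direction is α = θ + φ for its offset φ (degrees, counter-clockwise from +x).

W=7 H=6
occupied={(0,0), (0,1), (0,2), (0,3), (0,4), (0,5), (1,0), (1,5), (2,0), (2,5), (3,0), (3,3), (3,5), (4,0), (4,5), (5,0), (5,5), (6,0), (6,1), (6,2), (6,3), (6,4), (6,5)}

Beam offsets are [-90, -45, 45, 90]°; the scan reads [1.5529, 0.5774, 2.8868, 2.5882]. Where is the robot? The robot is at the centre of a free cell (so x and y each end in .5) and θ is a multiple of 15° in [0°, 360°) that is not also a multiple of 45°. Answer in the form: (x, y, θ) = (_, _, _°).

(x, y, θ) = (4.5, 3.5, 195°)

Candidates: 19 free-cell centres × 16 headings = 304 poses. Raycast each; keep the one whose scan matches to 4 dp.
  (3.5, 2.5, 255°): beam 1 = 2.5882 ≠ 1.5529 ✗
  (2.5, 1.5, 195°): beam 1 = 3.6235 ≠ 1.5529 ✗
  (5.5, 3.5, 75°): beam 1 = 0.5176 ≠ 1.5529 ✗
  (3.5, 4.5, 330°): beam 1 = 0.5774 ≠ 1.5529 ✗
  …
  (4.5, 3.5, 195°): r_1=1.5529, r_2=0.5774, r_3=2.8868, r_4=2.5882 — all match ✓
Only this pose fits every beam.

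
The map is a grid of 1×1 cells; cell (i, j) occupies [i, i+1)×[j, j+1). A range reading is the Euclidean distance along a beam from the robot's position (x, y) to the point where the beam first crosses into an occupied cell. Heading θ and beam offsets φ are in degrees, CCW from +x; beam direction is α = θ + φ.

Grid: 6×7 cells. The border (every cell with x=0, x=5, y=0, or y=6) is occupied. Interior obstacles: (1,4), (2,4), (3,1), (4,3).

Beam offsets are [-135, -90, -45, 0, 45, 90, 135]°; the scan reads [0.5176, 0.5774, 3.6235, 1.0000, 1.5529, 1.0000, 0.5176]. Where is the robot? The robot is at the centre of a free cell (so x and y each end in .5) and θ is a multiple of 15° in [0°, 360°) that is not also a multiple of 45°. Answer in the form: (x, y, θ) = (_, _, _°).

Candidates: 16 free-cell centres × 16 headings = 256 poses. Raycast each; keep the one whose scan matches to 4 dp.
  (3.5, 4.5, 120°): beam 1 = 1.5529 ≠ 0.5176 ✗
  (2.5, 2.5, 75°): beam 1 = 1.0000 ≠ 0.5176 ✗
  (3.5, 3.5, 120°): beam 3 = 2.5882 ≠ 3.6235 ✗
  (3.5, 2.5, 240°): beam 1 = 1.9319 ≠ 0.5176 ✗
  (3.5, 4.5, 240°): beam 1 = 1.5529 ≠ 0.5176 ✗
  …
  (4.5, 2.5, 210°): r_1=0.5176, r_2=0.5774, r_3=3.6235, r_4=1.0000, r_5=1.5529, r_6=1.0000, r_7=0.5176 — all match ✓
Only this pose fits every beam.

(x, y, θ) = (4.5, 2.5, 210°)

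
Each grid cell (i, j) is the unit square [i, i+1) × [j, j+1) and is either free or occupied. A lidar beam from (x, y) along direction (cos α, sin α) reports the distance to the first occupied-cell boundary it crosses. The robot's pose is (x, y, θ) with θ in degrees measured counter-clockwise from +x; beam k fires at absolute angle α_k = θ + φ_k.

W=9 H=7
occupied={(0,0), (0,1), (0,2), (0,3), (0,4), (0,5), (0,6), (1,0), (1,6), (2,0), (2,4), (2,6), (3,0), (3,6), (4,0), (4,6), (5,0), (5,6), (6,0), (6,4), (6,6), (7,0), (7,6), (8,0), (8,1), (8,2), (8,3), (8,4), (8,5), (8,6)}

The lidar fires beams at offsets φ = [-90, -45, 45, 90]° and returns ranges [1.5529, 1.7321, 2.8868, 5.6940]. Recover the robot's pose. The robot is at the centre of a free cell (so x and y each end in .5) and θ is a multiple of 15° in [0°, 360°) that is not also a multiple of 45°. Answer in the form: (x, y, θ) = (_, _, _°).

Candidates: 33 free-cell centres × 16 headings = 528 poses. Raycast each; keep the one whose scan matches to 4 dp.
  (6.5, 5.5, 195°): beam 1 = 0.5176 ≠ 1.5529 ✗
  (1.5, 3.5, 30°): beam 1 = 2.8868 ≠ 1.5529 ✗
  (7.5, 3.5, 255°): beam 1 = 4.6587 ≠ 1.5529 ✗
  (4.5, 1.5, 330°): beam 1 = 0.5774 ≠ 1.5529 ✗
  …
  (2.5, 3.5, 255°): r_1=1.5529, r_2=1.7321, r_3=2.8868, r_4=5.6940 — all match ✓
Unique over the lattice → pose = (2.5, 3.5, 255°).

(x, y, θ) = (2.5, 3.5, 255°)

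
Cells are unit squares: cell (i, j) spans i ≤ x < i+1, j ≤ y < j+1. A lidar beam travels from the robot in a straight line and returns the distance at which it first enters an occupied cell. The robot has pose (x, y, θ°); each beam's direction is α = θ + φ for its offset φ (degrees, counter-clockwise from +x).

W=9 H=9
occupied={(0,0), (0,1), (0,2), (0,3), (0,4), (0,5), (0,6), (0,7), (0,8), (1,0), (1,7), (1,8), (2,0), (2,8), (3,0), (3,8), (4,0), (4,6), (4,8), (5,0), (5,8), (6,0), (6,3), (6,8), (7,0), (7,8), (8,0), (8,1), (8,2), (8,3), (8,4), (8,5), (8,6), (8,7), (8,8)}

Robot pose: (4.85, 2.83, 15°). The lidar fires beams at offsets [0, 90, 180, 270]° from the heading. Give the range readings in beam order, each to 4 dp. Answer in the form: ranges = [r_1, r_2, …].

ranges = [1.1906, 3.2818, 3.9858, 1.8946]

beam 1: φ=0°, α=15°
  d=(0.9659,0.2588)  start (4,2)  tX=0.1553 tY=0.6568  stride 1/|dx|=1.0353 1/|dy|=3.8637
    cross x-line → (5,2), t=0.1553
    cross y-line → (5,3), t=0.6568
    cross x-line → (6,3), t=1.1906 (wall)
  → r_1 = 1.1906
beam 2: φ=90°, α=105°
  d=(-0.2588,0.9659)  start (4,2)  tX=3.2841 tY=0.1760  stride 1/|dx|=3.8637 1/|dy|=1.0353
    cross y-line → (4,3), t=0.1760
    cross y-line → (4,4), t=1.2113
    cross y-line → (4,5), t=2.2465
    cross y-line → (4,6), t=3.2818 (wall)
  → r_2 = 3.2818
beam 3: φ=180°, α=195°
  d=(-0.9659,-0.2588)  start (4,2)  tX=0.8800 tY=3.2069  stride 1/|dx|=1.0353 1/|dy|=3.8637
    cross x-line → (3,2), t=0.8800
    cross x-line → (2,2), t=1.9153
    cross x-line → (1,2), t=2.9505
    cross y-line → (1,1), t=3.2069
    cross x-line → (0,1), t=3.9858 (wall)
  → r_3 = 3.9858
beam 4: φ=270°, α=285°
  d=(0.2588,-0.9659)  start (4,2)  tX=0.5796 tY=0.8593  stride 1/|dx|=3.8637 1/|dy|=1.0353
    cross x-line → (5,2), t=0.5796
    cross y-line → (5,1), t=0.8593
    cross y-line → (5,0), t=1.8946 (wall)
  → r_4 = 1.8946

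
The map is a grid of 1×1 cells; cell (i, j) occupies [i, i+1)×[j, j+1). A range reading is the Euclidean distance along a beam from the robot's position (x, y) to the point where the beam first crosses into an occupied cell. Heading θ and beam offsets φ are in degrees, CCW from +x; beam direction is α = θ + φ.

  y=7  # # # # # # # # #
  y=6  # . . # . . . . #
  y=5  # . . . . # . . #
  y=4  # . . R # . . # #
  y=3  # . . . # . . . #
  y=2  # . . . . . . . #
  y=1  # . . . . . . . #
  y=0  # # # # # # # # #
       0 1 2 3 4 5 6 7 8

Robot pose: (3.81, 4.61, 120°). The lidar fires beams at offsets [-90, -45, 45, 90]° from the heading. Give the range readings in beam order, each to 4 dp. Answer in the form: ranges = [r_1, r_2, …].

beam 1: φ=-90°, α=30°
  d=(0.8660,0.5000)  start (3,4)  tX=0.2194 tY=0.7800  stride 1/|dx|=1.1547 1/|dy|=2.0000
    cross x-line → (4,4), t=0.2194 (wall)
  → r_1 = 0.2194
beam 2: φ=-45°, α=75°
  d=(0.2588,0.9659)  start (3,4)  tX=0.7341 tY=0.4038  stride 1/|dx|=3.8637 1/|dy|=1.0353
    cross y-line → (3,5), t=0.4038
    cross x-line → (4,5), t=0.7341
    cross y-line → (4,6), t=1.4390
    cross y-line → (4,7), t=2.4743 (wall)
  → r_2 = 2.4743
beam 3: φ=45°, α=165°
  d=(-0.9659,0.2588)  start (3,4)  tX=0.8386 tY=1.5068  stride 1/|dx|=1.0353 1/|dy|=3.8637
    cross x-line → (2,4), t=0.8386
    cross y-line → (2,5), t=1.5068
    cross x-line → (1,5), t=1.8738
    cross x-line → (0,5), t=2.9091 (wall)
  → r_3 = 2.9091
beam 4: φ=90°, α=210°
  d=(-0.8660,-0.5000)  start (3,4)  tX=0.9353 tY=1.2200  stride 1/|dx|=1.1547 1/|dy|=2.0000
    cross x-line → (2,4), t=0.9353
    cross y-line → (2,3), t=1.2200
    cross x-line → (1,3), t=2.0900
    cross y-line → (1,2), t=3.2200
    cross x-line → (0,2), t=3.2447 (wall)
  → r_4 = 3.2447

ranges = [0.2194, 2.4743, 2.9091, 3.2447]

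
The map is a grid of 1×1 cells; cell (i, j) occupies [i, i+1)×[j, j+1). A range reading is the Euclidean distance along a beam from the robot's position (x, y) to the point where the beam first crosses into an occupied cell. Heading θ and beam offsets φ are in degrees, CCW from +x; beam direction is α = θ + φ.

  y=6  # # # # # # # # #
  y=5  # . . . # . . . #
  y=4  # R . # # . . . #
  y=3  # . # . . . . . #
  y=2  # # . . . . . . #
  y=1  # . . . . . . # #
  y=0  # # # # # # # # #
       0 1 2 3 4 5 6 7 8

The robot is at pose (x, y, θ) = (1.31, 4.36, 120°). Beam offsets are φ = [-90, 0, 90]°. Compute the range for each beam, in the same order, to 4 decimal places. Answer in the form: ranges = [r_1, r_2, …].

beam 1: φ=-90°, α=30°
  cosα=0.8660 sinα=0.5000 | (1,4) | tMaxX 0.7967 tMaxY 1.2800 | tΔX 1.1547 tΔY 2.0000
    t=0.7967 [x] (2,4)
    t=1.2800 [y] (2,5)
    t=1.9514 [x] (3,5)
    t=3.1061 [x] (4,5) — stop
  → r_1 = 3.1061
beam 2: φ=0°, α=120°
  cosα=-0.5000 sinα=0.8660 | (1,4) | tMaxX 0.6200 tMaxY 0.7390 | tΔX 2.0000 tΔY 1.1547
    t=0.6200 [x] (0,4) — stop
  → r_2 = 0.6200
beam 3: φ=90°, α=210°
  cosα=-0.8660 sinα=-0.5000 | (1,4) | tMaxX 0.3580 tMaxY 0.7200 | tΔX 1.1547 tΔY 2.0000
    t=0.3580 [x] (0,4) — stop
  → r_3 = 0.3580

ranges = [3.1061, 0.6200, 0.3580]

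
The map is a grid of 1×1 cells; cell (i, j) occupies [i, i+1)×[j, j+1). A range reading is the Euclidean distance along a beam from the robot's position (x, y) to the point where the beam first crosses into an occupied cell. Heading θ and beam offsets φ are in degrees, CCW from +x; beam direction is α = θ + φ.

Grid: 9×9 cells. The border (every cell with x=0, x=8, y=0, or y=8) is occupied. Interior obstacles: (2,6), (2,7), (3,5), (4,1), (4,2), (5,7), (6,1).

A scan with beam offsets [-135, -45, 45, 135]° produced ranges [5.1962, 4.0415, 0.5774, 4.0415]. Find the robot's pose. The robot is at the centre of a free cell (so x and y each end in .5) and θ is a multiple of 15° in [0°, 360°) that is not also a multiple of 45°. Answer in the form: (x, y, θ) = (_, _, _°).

Candidates: 42 free-cell centres × 16 headings = 672 poses. Raycast each; keep the one whose scan matches to 4 dp.
  (6.5, 5.5, 240°): beam 1 = 1.9319 ≠ 5.1962 ✗
  (3.5, 7.5, 120°): beam 1 = 1.5529 ≠ 5.1962 ✗
  (4.5, 7.5, 75°): beam 1 = 7.0000 ≠ 5.1962 ✗
  (3.5, 6.5, 300°): beam 1 = 0.5176 ≠ 5.1962 ✗
  …
  (4.5, 3.5, 195°): r_1=5.1962, r_2=4.0415, r_3=0.5774, r_4=4.0415 — all match ✓
No second candidate reproduces the full scan.

(x, y, θ) = (4.5, 3.5, 195°)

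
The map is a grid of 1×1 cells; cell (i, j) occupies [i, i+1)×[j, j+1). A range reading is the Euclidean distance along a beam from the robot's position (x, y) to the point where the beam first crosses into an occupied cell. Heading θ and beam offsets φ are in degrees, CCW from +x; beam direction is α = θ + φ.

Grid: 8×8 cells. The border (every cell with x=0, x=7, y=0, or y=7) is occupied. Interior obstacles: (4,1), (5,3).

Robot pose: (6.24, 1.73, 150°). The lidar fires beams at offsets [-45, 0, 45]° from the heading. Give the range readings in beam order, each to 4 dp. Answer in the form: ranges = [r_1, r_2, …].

ranges = [1.3148, 6.0506, 1.2837]

beam 1: φ=-45°, α=105°
  d=(-0.2588,0.9659)  start (6,1)  tX=0.9273 tY=0.2795  stride 1/|dx|=3.8637 1/|dy|=1.0353
    cross y-line → (6,2), t=0.2795
    cross x-line → (5,2), t=0.9273
    cross y-line → (5,3), t=1.3148 (wall)
  → r_1 = 1.3148
beam 2: φ=0°, α=150°
  d=(-0.8660,0.5000)  start (6,1)  tX=0.2771 tY=0.5400  stride 1/|dx|=1.1547 1/|dy|=2.0000
    cross x-line → (5,1), t=0.2771
    cross y-line → (5,2), t=0.5400
    cross x-line → (4,2), t=1.4318
    cross y-line → (4,3), t=2.5400
    cross x-line → (3,3), t=2.5865
    cross x-line → (2,3), t=3.7412
    cross y-line → (2,4), t=4.5400
    cross x-line → (1,4), t=4.8959
    cross x-line → (0,4), t=6.0506 (wall)
  → r_2 = 6.0506
beam 3: φ=45°, α=195°
  d=(-0.9659,-0.2588)  start (6,1)  tX=0.2485 tY=2.8205  stride 1/|dx|=1.0353 1/|dy|=3.8637
    cross x-line → (5,1), t=0.2485
    cross x-line → (4,1), t=1.2837 (wall)
  → r_3 = 1.2837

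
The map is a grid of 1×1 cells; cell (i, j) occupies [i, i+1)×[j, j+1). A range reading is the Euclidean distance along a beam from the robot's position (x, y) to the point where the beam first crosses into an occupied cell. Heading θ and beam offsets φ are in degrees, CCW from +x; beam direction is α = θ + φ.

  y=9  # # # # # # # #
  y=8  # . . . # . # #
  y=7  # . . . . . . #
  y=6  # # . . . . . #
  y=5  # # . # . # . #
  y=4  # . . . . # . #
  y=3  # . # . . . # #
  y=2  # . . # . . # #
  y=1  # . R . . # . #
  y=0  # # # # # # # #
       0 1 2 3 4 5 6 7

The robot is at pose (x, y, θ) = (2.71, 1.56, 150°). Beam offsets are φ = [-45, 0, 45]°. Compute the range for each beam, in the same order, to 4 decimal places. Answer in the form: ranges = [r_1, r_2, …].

ranges = [1.4908, 1.9745, 1.7703]

beam 1: φ=-45°, α=105°
  dir = (cos 105°, sin 105°) = (-0.2588, 0.9659); from cell (2,1)
  next x-line at t=2.7432, next y-line at t=0.4555; Δt_x=3.8637, Δt_y=1.0353
    y: enter (2,2) at t=0.4555
    y: enter (2,3) at t=1.4908 ← occupied
  → r_1 = 1.4908
beam 2: φ=0°, α=150°
  dir = (cos 150°, sin 150°) = (-0.8660, 0.5000); from cell (2,1)
  next x-line at t=0.8198, next y-line at t=0.8800; Δt_x=1.1547, Δt_y=2.0000
    x: enter (1,1) at t=0.8198
    y: enter (1,2) at t=0.8800
    x: enter (0,2) at t=1.9745 ← occupied
  → r_2 = 1.9745
beam 3: φ=45°, α=195°
  dir = (cos 195°, sin 195°) = (-0.9659, -0.2588); from cell (2,1)
  next x-line at t=0.7350, next y-line at t=2.1637; Δt_x=1.0353, Δt_y=3.8637
    x: enter (1,1) at t=0.7350
    x: enter (0,1) at t=1.7703 ← occupied
  → r_3 = 1.7703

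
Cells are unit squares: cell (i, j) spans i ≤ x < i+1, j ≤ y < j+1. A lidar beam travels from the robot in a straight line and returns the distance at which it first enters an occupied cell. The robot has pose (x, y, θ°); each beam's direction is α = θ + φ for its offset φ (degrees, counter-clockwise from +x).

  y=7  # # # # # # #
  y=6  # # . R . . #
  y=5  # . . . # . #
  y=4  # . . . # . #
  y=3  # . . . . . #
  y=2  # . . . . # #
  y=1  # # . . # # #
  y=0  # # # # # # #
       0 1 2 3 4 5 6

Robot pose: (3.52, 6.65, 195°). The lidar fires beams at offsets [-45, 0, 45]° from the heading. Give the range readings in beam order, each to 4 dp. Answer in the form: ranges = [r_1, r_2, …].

beam 1: φ=-45°, α=150°
  d=(-0.8660,0.5000)  start (3,6)  tX=0.6004 tY=0.7000  stride 1/|dx|=1.1547 1/|dy|=2.0000
    cross x-line → (2,6), t=0.6004
    cross y-line → (2,7), t=0.7000 (wall)
  → r_1 = 0.7000
beam 2: φ=0°, α=195°
  d=(-0.9659,-0.2588)  start (3,6)  tX=0.5383 tY=2.5114  stride 1/|dx|=1.0353 1/|dy|=3.8637
    cross x-line → (2,6), t=0.5383
    cross x-line → (1,6), t=1.5736 (wall)
  → r_2 = 1.5736
beam 3: φ=45°, α=240°
  d=(-0.5000,-0.8660)  start (3,6)  tX=1.0400 tY=0.7506  stride 1/|dx|=2.0000 1/|dy|=1.1547
    cross y-line → (3,5), t=0.7506
    cross x-line → (2,5), t=1.0400
    cross y-line → (2,4), t=1.9053
    cross x-line → (1,4), t=3.0400
    cross y-line → (1,3), t=3.0600
    cross y-line → (1,2), t=4.2147
    cross x-line → (0,2), t=5.0400 (wall)
  → r_3 = 5.0400

ranges = [0.7000, 1.5736, 5.0400]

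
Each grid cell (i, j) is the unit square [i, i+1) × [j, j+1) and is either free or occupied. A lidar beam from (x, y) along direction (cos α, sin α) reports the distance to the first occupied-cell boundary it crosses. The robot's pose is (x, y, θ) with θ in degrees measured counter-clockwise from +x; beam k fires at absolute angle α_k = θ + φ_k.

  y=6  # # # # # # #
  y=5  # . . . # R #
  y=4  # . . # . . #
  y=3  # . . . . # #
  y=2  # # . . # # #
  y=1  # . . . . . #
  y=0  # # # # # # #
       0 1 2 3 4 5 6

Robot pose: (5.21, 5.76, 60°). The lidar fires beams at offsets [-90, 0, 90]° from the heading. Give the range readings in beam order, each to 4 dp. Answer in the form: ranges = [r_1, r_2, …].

beam 1: φ=-90°, α=330°
  direction (0.8660, -0.5000); cell (5,5); t to first gridline: x 0.9122, y 1.5200 (then +1.1547 / +2.0000)
    (6,5) via x @ 0.9122  # hit
  → r_1 = 0.9122
beam 2: φ=0°, α=60°
  direction (0.5000, 0.8660); cell (5,5); t to first gridline: x 1.5800, y 0.2771 (then +2.0000 / +1.1547)
    (5,6) via y @ 0.2771  # hit
  → r_2 = 0.2771
beam 3: φ=90°, α=150°
  direction (-0.8660, 0.5000); cell (5,5); t to first gridline: x 0.2425, y 0.4800 (then +1.1547 / +2.0000)
    (4,5) via x @ 0.2425  # hit
  → r_3 = 0.2425

ranges = [0.9122, 0.2771, 0.2425]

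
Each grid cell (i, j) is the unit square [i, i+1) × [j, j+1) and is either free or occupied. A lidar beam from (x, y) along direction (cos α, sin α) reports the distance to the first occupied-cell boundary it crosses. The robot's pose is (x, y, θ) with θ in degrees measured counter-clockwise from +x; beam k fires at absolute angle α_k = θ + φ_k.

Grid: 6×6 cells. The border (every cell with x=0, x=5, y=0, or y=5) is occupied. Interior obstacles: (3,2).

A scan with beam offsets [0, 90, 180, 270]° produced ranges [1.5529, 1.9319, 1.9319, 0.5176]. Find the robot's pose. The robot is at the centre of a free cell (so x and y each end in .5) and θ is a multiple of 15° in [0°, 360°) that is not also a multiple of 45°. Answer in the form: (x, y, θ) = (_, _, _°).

(x, y, θ) = (2.5, 4.5, 195°)

Candidates: 15 free-cell centres × 16 headings = 240 poses. Raycast each; keep the one whose scan matches to 4 dp.
  (2.5, 4.5, 75°): beam 1 = 0.5176 ≠ 1.5529 ✗
  (2.5, 1.5, 195°): beam 2 = 0.5176 ≠ 1.9319 ✗
  (4.5, 2.5, 120°): beam 1 = 2.8868 ≠ 1.5529 ✗
  (1.5, 1.5, 120°): beam 1 = 1.0000 ≠ 1.5529 ✗
  …
  (2.5, 4.5, 195°): r_1=1.5529, r_2=1.9319, r_3=1.9319, r_4=0.5176 — all match ✓
Only this pose fits every beam.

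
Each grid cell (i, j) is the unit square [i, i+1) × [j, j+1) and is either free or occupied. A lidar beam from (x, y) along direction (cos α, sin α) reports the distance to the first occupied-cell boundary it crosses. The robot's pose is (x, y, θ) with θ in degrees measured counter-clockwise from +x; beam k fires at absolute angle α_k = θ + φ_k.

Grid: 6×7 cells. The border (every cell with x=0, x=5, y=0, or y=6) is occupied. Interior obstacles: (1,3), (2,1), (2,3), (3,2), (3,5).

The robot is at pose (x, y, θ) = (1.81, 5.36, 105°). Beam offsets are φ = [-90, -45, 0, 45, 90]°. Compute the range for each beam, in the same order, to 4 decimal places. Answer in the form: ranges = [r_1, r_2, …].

beam 1: φ=-90°, α=15°
  dir = (cos 15°, sin 15°) = (0.9659, 0.2588); from cell (1,5)
  next x-line at t=0.1967, next y-line at t=2.4728; Δt_x=1.0353, Δt_y=3.8637
    x: enter (2,5) at t=0.1967
    x: enter (3,5) at t=1.2320 ← occupied
  → r_1 = 1.2320
beam 2: φ=-45°, α=60°
  dir = (cos 60°, sin 60°) = (0.5000, 0.8660); from cell (1,5)
  next x-line at t=0.3800, next y-line at t=0.7390; Δt_x=2.0000, Δt_y=1.1547
    x: enter (2,5) at t=0.3800
    y: enter (2,6) at t=0.7390 ← occupied
  → r_2 = 0.7390
beam 3: φ=0°, α=105°
  dir = (cos 105°, sin 105°) = (-0.2588, 0.9659); from cell (1,5)
  next x-line at t=3.1296, next y-line at t=0.6626; Δt_x=3.8637, Δt_y=1.0353
    y: enter (1,6) at t=0.6626 ← occupied
  → r_3 = 0.6626
beam 4: φ=45°, α=150°
  dir = (cos 150°, sin 150°) = (-0.8660, 0.5000); from cell (1,5)
  next x-line at t=0.9353, next y-line at t=1.2800; Δt_x=1.1547, Δt_y=2.0000
    x: enter (0,5) at t=0.9353 ← occupied
  → r_4 = 0.9353
beam 5: φ=90°, α=195°
  dir = (cos 195°, sin 195°) = (-0.9659, -0.2588); from cell (1,5)
  next x-line at t=0.8386, next y-line at t=1.3909; Δt_x=1.0353, Δt_y=3.8637
    x: enter (0,5) at t=0.8386 ← occupied
  → r_5 = 0.8386

ranges = [1.2320, 0.7390, 0.6626, 0.9353, 0.8386]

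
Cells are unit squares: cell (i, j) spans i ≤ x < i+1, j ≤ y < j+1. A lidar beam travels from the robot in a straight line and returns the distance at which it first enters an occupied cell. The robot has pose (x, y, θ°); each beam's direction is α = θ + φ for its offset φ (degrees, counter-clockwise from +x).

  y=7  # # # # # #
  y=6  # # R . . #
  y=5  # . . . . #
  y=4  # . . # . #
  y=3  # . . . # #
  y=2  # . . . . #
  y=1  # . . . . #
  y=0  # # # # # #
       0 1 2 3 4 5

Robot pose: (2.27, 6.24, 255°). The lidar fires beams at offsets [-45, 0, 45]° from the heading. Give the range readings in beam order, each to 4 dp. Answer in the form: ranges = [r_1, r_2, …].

ranges = [0.3118, 4.9069, 1.4600]

beam 1: φ=-45°, α=210°
  d=(-0.8660,-0.5000)  start (2,6)  tX=0.3118 tY=0.4800  stride 1/|dx|=1.1547 1/|dy|=2.0000
    cross x-line → (1,6), t=0.3118 (wall)
  → r_1 = 0.3118
beam 2: φ=0°, α=255°
  d=(-0.2588,-0.9659)  start (2,6)  tX=1.0432 tY=0.2485  stride 1/|dx|=3.8637 1/|dy|=1.0353
    cross y-line → (2,5), t=0.2485
    cross x-line → (1,5), t=1.0432
    cross y-line → (1,4), t=1.2837
    cross y-line → (1,3), t=2.3190
    cross y-line → (1,2), t=3.3543
    cross y-line → (1,1), t=4.3896
    cross x-line → (0,1), t=4.9069 (wall)
  → r_2 = 4.9069
beam 3: φ=45°, α=300°
  d=(0.5000,-0.8660)  start (2,6)  tX=1.4600 tY=0.2771  stride 1/|dx|=2.0000 1/|dy|=1.1547
    cross y-line → (2,5), t=0.2771
    cross y-line → (2,4), t=1.4318
    cross x-line → (3,4), t=1.4600 (wall)
  → r_3 = 1.4600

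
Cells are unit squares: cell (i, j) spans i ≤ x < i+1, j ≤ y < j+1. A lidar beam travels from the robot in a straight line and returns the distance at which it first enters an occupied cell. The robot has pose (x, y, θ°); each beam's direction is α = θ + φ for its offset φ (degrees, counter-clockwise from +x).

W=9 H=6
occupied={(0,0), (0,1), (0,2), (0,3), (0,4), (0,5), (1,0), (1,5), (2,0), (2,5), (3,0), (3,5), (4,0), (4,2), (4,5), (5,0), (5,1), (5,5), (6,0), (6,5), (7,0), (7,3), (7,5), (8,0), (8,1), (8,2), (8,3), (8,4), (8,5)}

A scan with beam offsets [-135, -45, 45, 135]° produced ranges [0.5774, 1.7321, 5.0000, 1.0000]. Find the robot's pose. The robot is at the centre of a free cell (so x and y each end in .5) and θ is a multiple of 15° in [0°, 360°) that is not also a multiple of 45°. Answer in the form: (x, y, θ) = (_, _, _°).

Enumerate (i+0.5, j+0.5, θ) over the 25 free cells and 16 admissible headings. For each, cast all 4 beams and compare to the given ranges.
  (3.5, 4.5, 75°): beam 1 = 1.7321 ≠ 0.5774 ✗
  (1.5, 2.5, 60°): beam 1 = 1.5529 ≠ 0.5774 ✗
  (3.5, 4.5, 165°): beam 1 = 1.0000 ≠ 0.5774 ✗
  (2.5, 4.5, 150°): beam 1 = 1.9319 ≠ 0.5774 ✗
  (1.5, 4.5, 60°): beam 1 = 3.6235 ≠ 0.5774 ✗
  …
  (1.5, 2.5, 345°): r_1=0.5774, r_2=1.7321, r_3=5.0000, r_4=1.0000 — all match ✓
No second candidate reproduces the full scan.

(x, y, θ) = (1.5, 2.5, 345°)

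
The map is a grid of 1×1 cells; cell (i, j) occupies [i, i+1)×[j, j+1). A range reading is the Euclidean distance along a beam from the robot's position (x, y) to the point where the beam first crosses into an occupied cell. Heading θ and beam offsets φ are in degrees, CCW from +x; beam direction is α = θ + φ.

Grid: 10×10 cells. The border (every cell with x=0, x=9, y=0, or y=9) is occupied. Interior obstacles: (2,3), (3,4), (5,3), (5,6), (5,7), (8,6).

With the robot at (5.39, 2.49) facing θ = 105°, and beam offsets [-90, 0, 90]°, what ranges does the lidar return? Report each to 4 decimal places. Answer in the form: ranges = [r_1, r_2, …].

beam 1: φ=-90°, α=15°
  dir = (cos 15°, sin 15°) = (0.9659, 0.2588); from cell (5,2)
  next x-line at t=0.6315, next y-line at t=1.9705; Δt_x=1.0353, Δt_y=3.8637
    x: enter (6,2) at t=0.6315
    x: enter (7,2) at t=1.6668
    y: enter (7,3) at t=1.9705
    x: enter (8,3) at t=2.7021
    x: enter (9,3) at t=3.7373 ← occupied
  → r_1 = 3.7373
beam 2: φ=0°, α=105°
  dir = (cos 105°, sin 105°) = (-0.2588, 0.9659); from cell (5,2)
  next x-line at t=1.5068, next y-line at t=0.5280; Δt_x=3.8637, Δt_y=1.0353
    y: enter (5,3) at t=0.5280 ← occupied
  → r_2 = 0.5280
beam 3: φ=90°, α=195°
  dir = (cos 195°, sin 195°) = (-0.9659, -0.2588); from cell (5,2)
  next x-line at t=0.4038, next y-line at t=1.8932; Δt_x=1.0353, Δt_y=3.8637
    x: enter (4,2) at t=0.4038
    x: enter (3,2) at t=1.4390
    y: enter (3,1) at t=1.8932
    x: enter (2,1) at t=2.4743
    x: enter (1,1) at t=3.5096
    x: enter (0,1) at t=4.5449 ← occupied
  → r_3 = 4.5449

ranges = [3.7373, 0.5280, 4.5449]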